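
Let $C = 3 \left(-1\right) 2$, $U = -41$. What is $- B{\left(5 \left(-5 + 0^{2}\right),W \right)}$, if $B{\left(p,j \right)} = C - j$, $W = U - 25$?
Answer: $-60$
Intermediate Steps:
$C = -6$ ($C = \left(-3\right) 2 = -6$)
$W = -66$ ($W = -41 - 25 = -66$)
$B{\left(p,j \right)} = -6 - j$
$- B{\left(5 \left(-5 + 0^{2}\right),W \right)} = - (-6 - -66) = - (-6 + 66) = \left(-1\right) 60 = -60$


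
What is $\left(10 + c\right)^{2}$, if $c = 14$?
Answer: $576$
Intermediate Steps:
$\left(10 + c\right)^{2} = \left(10 + 14\right)^{2} = 24^{2} = 576$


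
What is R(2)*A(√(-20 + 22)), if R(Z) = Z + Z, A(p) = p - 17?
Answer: -68 + 4*√2 ≈ -62.343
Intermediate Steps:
A(p) = -17 + p
R(Z) = 2*Z
R(2)*A(√(-20 + 22)) = (2*2)*(-17 + √(-20 + 22)) = 4*(-17 + √2) = -68 + 4*√2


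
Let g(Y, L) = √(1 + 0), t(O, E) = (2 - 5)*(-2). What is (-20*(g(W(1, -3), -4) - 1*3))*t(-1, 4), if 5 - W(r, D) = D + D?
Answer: 240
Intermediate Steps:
t(O, E) = 6 (t(O, E) = -3*(-2) = 6)
W(r, D) = 5 - 2*D (W(r, D) = 5 - (D + D) = 5 - 2*D)
g(Y, L) = 1 (g(Y, L) = √1 = 1)
(-20*(g(W(1, -3), -4) - 1*3))*t(-1, 4) = -20*(1 - 1*3)*6 = -20*(1 - 3)*6 = -20*(-2)*6 = 40*6 = 240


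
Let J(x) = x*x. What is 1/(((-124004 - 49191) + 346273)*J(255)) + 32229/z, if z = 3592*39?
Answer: 60452993240273/262767659988600 ≈ 0.23006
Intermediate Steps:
J(x) = x²
z = 140088
1/(((-124004 - 49191) + 346273)*J(255)) + 32229/z = 1/(((-124004 - 49191) + 346273)*(255²)) + 32229/140088 = 1/((-173195 + 346273)*65025) + 32229*(1/140088) = (1/65025)/173078 + 10743/46696 = (1/173078)*(1/65025) + 10743/46696 = 1/11254396950 + 10743/46696 = 60452993240273/262767659988600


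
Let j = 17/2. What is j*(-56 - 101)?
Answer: -2669/2 ≈ -1334.5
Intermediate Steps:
j = 17/2 (j = 17*(½) = 17/2 ≈ 8.5000)
j*(-56 - 101) = 17*(-56 - 101)/2 = (17/2)*(-157) = -2669/2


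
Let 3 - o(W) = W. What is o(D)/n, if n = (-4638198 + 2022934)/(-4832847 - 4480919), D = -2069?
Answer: 1206132697/163454 ≈ 7379.0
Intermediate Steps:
o(W) = 3 - W
n = 1307632/4656883 (n = -2615264/(-9313766) = -2615264*(-1/9313766) = 1307632/4656883 ≈ 0.28080)
o(D)/n = (3 - 1*(-2069))/(1307632/4656883) = (3 + 2069)*(4656883/1307632) = 2072*(4656883/1307632) = 1206132697/163454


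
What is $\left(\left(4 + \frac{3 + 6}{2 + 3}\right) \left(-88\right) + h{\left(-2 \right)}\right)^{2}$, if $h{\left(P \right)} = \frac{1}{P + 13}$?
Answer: $\frac{787756489}{3025} \approx 2.6042 \cdot 10^{5}$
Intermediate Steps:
$h{\left(P \right)} = \frac{1}{13 + P}$
$\left(\left(4 + \frac{3 + 6}{2 + 3}\right) \left(-88\right) + h{\left(-2 \right)}\right)^{2} = \left(\left(4 + \frac{3 + 6}{2 + 3}\right) \left(-88\right) + \frac{1}{13 - 2}\right)^{2} = \left(\left(4 + \frac{9}{5}\right) \left(-88\right) + \frac{1}{11}\right)^{2} = \left(\frac{29}{5} \left(-88\right) + \frac{1}{11}\right)^{2} = \left(- \frac{2552}{5} + \frac{1}{11}\right)^{2} = \left(- \frac{28067}{55}\right)^{2} = \frac{787756489}{3025}$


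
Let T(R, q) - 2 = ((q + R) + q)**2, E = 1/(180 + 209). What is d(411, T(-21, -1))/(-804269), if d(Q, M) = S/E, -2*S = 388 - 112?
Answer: 53682/804269 ≈ 0.066746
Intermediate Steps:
E = 1/389 ≈ 0.0025707
S = -138 (S = -(388 - 112)/2 = -1/2*276 = -138)
T(R, q) = 2 + (R + 2*q)**2 (T(R, q) = 2 + ((q + R) + q)**2 = 2 + ((R + q) + q)**2 = 2 + (R + 2*q)**2)
d(Q, M) = -53682 (d(Q, M) = -138/1/389 = -138*389 = -53682)
d(411, T(-21, -1))/(-804269) = -53682/(-804269) = -53682*(-1/804269) = 53682/804269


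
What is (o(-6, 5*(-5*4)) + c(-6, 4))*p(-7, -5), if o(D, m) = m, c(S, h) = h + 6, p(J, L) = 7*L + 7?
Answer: 2520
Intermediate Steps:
p(J, L) = 7 + 7*L
c(S, h) = 6 + h
(o(-6, 5*(-5*4)) + c(-6, 4))*p(-7, -5) = (5*(-5*4) + (6 + 4))*(7 + 7*(-5)) = (5*(-20) + 10)*(7 - 35) = (-100 + 10)*(-28) = -90*(-28) = 2520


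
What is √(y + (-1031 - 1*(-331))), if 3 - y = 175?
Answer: 2*I*√218 ≈ 29.53*I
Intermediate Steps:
y = -172 (y = 3 - 1*175 = 3 - 175 = -172)
√(y + (-1031 - 1*(-331))) = √(-172 + (-1031 - 1*(-331))) = √(-172 + (-1031 + 331)) = √(-172 - 700) = √(-872) = 2*I*√218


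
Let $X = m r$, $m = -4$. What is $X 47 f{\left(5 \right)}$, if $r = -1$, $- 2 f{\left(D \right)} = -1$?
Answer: $94$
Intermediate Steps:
$f{\left(D \right)} = \frac{1}{2}$ ($f{\left(D \right)} = \left(- \frac{1}{2}\right) \left(-1\right) = \frac{1}{2}$)
$X = 4$ ($X = \left(-4\right) \left(-1\right) = 4$)
$X 47 f{\left(5 \right)} = 4 \cdot 47 \cdot \frac{1}{2} = 188 \cdot \frac{1}{2} = 94$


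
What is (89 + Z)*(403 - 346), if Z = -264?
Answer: -9975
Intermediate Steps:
(89 + Z)*(403 - 346) = (89 - 264)*(403 - 346) = -175*57 = -9975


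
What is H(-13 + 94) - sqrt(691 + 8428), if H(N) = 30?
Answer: 30 - sqrt(9119) ≈ -65.493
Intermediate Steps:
H(-13 + 94) - sqrt(691 + 8428) = 30 - sqrt(691 + 8428) = 30 - sqrt(9119)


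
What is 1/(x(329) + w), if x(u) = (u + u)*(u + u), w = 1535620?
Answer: 1/1968584 ≈ 5.0798e-7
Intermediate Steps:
x(u) = 4*u**2 (x(u) = (2*u)*(2*u) = 4*u**2)
1/(x(329) + w) = 1/(4*329**2 + 1535620) = 1/(4*108241 + 1535620) = 1/(432964 + 1535620) = 1/1968584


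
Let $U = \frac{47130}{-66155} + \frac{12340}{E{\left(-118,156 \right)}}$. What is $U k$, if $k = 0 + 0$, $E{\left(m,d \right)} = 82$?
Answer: $0$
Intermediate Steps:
$k = 0$
$U = \frac{81248804}{542471}$ ($U = \frac{47130}{-66155} + \frac{12340}{82} = 47130 \left(- \frac{1}{66155}\right) + 12340 \cdot \frac{1}{82} = - \frac{9426}{13231} + \frac{6170}{41} = \frac{81248804}{542471} \approx 149.78$)
$U k = \frac{81248804}{542471} \cdot 0 = 0$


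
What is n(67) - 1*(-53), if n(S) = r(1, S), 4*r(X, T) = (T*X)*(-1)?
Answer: 145/4 ≈ 36.250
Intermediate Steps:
r(X, T) = -T*X/4 (r(X, T) = ((T*X)*(-1))/4 = (-T*X)/4 = -T*X/4)
n(S) = -S/4 (n(S) = -1/4*S*1 = -S/4)
n(67) - 1*(-53) = -1/4*67 - 1*(-53) = -67/4 + 53 = 145/4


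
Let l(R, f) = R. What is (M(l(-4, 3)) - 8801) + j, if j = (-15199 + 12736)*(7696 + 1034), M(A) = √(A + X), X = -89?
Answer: -21510791 + I*√93 ≈ -2.1511e+7 + 9.6436*I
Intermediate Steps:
M(A) = √(-89 + A) (M(A) = √(A - 89) = √(-89 + A))
j = -21501990 (j = -2463*8730 = -21501990)
(M(l(-4, 3)) - 8801) + j = (√(-89 - 4) - 8801) - 21501990 = (√(-93) - 8801) - 21501990 = (I*√93 - 8801) - 21501990 = (-8801 + I*√93) - 21501990 = -21510791 + I*√93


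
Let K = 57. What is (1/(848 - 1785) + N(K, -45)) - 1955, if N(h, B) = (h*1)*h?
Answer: 1212477/937 ≈ 1294.0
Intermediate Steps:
N(h, B) = h² (N(h, B) = h*h = h²)
(1/(848 - 1785) + N(K, -45)) - 1955 = (1/(848 - 1785) + 57²) - 1955 = (1/(-937) + 3249) - 1955 = (-1/937 + 3249) - 1955 = 3044312/937 - 1955 = 1212477/937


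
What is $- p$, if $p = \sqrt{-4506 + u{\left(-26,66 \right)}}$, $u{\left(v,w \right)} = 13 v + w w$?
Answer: $- 2 i \sqrt{122} \approx - 22.091 i$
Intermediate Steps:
$u{\left(v,w \right)} = w^{2} + 13 v$ ($u{\left(v,w \right)} = 13 v + w^{2} = w^{2} + 13 v$)
$p = 2 i \sqrt{122}$ ($p = \sqrt{-4506 + \left(66^{2} + 13 \left(-26\right)\right)} = \sqrt{-4506 + \left(4356 - 338\right)} = \sqrt{-4506 + 4018} = \sqrt{-488} = 2 i \sqrt{122} \approx 22.091 i$)
$- p = - 2 i \sqrt{122}$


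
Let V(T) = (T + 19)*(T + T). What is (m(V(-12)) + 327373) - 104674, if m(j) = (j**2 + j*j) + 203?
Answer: 279350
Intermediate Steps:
V(T) = 2*T*(19 + T) (V(T) = (19 + T)*(2*T) = 2*T*(19 + T))
m(j) = 203 + 2*j**2 (m(j) = (j**2 + j**2) + 203 = 2*j**2 + 203 = 203 + 2*j**2)
(m(V(-12)) + 327373) - 104674 = ((203 + 2*(2*(-12)*(19 - 12))**2) + 327373) - 104674 = ((203 + 2*(2*(-12)*7)**2) + 327373) - 104674 = ((203 + 2*(-168)**2) + 327373) - 104674 = ((203 + 2*28224) + 327373) - 104674 = ((203 + 56448) + 327373) - 104674 = (56651 + 327373) - 104674 = 384024 - 104674 = 279350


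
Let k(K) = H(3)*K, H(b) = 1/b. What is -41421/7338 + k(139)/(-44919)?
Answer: -1860929893/329615622 ≈ -5.6458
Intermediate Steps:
k(K) = K/3
-41421/7338 + k(139)/(-44919) = -41421/7338 + ((⅓)*139)/(-44919) = -41421*1/7338 + (139/3)*(-1/44919) = -13807/2446 - 139/134757 = -1860929893/329615622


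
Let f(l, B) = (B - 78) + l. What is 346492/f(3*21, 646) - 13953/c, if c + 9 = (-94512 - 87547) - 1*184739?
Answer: 42368165129/77151739 ≈ 549.15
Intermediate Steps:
f(l, B) = -78 + B + l (f(l, B) = (-78 + B) + l = -78 + B + l)
c = -366807 (c = -9 + ((-94512 - 87547) - 1*184739) = -9 + (-182059 - 184739) = -9 - 366798 = -366807)
346492/f(3*21, 646) - 13953/c = 346492/(-78 + 646 + 3*21) - 13953/(-366807) = 346492/(-78 + 646 + 63) - 13953*(-1/366807) = 346492/631 + 4651/122269 = 42368165129/77151739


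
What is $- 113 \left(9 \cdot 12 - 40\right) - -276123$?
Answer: $268439$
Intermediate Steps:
$- 113 \left(9 \cdot 12 - 40\right) - -276123 = - 113 \left(108 - 40\right) + 276123 = \left(-113\right) 68 + 276123 = -7684 + 276123 = 268439$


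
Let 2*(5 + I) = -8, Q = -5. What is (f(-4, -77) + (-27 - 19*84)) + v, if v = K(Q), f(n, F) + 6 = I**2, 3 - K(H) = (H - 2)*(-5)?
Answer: -1580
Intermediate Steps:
K(H) = -7 + 5*H (K(H) = 3 - (H - 2)*(-5) = 3 - (-2 + H)*(-5) = 3 - (10 - 5*H) = 3 + (-10 + 5*H) = -7 + 5*H)
I = -9 (I = -5 + (1/2)*(-8) = -5 - 4 = -9)
f(n, F) = 75 (f(n, F) = -6 + (-9)**2 = -6 + 81 = 75)
v = -32 (v = -7 + 5*(-5) = -7 - 25 = -32)
(f(-4, -77) + (-27 - 19*84)) + v = (75 + (-27 - 19*84)) - 32 = (75 + (-27 - 1596)) - 32 = (75 - 1623) - 32 = -1548 - 32 = -1580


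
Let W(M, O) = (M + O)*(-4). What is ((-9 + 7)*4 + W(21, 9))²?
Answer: 16384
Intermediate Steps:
W(M, O) = -4*M - 4*O
((-9 + 7)*4 + W(21, 9))² = ((-9 + 7)*4 + (-4*21 - 4*9))² = (-2*4 + (-84 - 36))² = (-8 - 120)² = (-128)² = 16384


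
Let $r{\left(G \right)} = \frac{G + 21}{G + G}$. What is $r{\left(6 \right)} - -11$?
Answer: $\frac{53}{4} \approx 13.25$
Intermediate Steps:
$r{\left(G \right)} = \frac{21 + G}{2 G}$
$r{\left(6 \right)} - -11 = \frac{21 + 6}{2 \cdot 6} - -11 = \frac{1}{2} \cdot \frac{1}{6} \cdot 27 + 11 = \frac{9}{4} + 11 = \frac{53}{4}$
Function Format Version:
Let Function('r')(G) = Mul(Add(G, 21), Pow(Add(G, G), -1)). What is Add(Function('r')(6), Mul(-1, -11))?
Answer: Rational(53, 4) ≈ 13.250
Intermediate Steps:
Function('r')(G) = Mul(Rational(1, 2), Pow(G, -1), Add(21, G)) (Function('r')(G) = Mul(Add(21, G), Pow(Mul(2, G), -1)) = Mul(Add(21, G), Mul(Rational(1, 2), Pow(G, -1))) = Mul(Rational(1, 2), Pow(G, -1), Add(21, G)))
Add(Function('r')(6), Mul(-1, -11)) = Add(Mul(Rational(1, 2), Pow(6, -1), Add(21, 6)), Mul(-1, -11)) = Add(Mul(Rational(1, 2), Rational(1, 6), 27), 11) = Add(Rational(9, 4), 11) = Rational(53, 4)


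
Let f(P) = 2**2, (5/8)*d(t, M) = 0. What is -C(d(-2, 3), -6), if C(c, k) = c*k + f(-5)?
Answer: -4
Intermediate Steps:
d(t, M) = 0 (d(t, M) = (8/5)*0 = 0)
f(P) = 4
C(c, k) = 4 + c*k (C(c, k) = c*k + 4 = 4 + c*k)
-C(d(-2, 3), -6) = -(4 + 0*(-6)) = -(4 + 0) = -1*4 = -4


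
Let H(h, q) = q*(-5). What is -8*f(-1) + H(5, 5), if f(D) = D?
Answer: -17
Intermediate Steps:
H(h, q) = -5*q
-8*f(-1) + H(5, 5) = -8*(-1) - 5*5 = 8 - 25 = -17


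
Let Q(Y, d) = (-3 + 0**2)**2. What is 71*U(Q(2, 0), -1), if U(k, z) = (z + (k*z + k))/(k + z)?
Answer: -71/8 ≈ -8.8750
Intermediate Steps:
Q(Y, d) = 9 (Q(Y, d) = (-3 + 0)**2 = (-3)**2 = 9)
U(k, z) = (k + z + k*z)/(k + z) (U(k, z) = (z + (k + k*z))/(k + z) = (k + z + k*z)/(k + z))
71*U(Q(2, 0), -1) = 71*((9 - 1 + 9*(-1))/(9 - 1)) = 71*((9 - 1 - 9)/8) = 71*((1/8)*(-1)) = 71*(-1/8) = -71/8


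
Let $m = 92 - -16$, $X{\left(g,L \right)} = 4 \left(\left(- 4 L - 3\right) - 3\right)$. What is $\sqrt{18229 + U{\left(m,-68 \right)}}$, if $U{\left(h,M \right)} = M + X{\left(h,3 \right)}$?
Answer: $\sqrt{18089} \approx 134.5$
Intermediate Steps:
$X{\left(g,L \right)} = -24 - 16 L$ ($X{\left(g,L \right)} = 4 \left(\left(-3 - 4 L\right) - 3\right) = 4 \left(-6 - 4 L\right) = -24 - 16 L$)
$m = 108$ ($m = 92 + 16 = 108$)
$U{\left(h,M \right)} = -72 + M$ ($U{\left(h,M \right)} = M - 72 = -72 + M$)
$\sqrt{18229 + U{\left(m,-68 \right)}} = \sqrt{18229 - 140} = \sqrt{18089}$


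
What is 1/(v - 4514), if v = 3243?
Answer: -1/1271 ≈ -0.00078678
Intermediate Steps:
1/(v - 4514) = 1/(3243 - 4514) = 1/(-1271) = -1/1271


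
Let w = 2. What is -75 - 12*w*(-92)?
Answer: 2133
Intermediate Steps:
-75 - 12*w*(-92) = -75 - 12*2*(-92) = -75 - 24*(-92) = -75 + 2208 = 2133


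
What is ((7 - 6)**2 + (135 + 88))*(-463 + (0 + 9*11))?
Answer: -81536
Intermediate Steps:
((7 - 6)**2 + (135 + 88))*(-463 + (0 + 9*11)) = (1**2 + 223)*(-463 + (0 + 99)) = (1 + 223)*(-463 + 99) = 224*(-364) = -81536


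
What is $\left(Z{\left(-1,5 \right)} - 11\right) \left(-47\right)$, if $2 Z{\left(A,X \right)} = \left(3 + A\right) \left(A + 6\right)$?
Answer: $282$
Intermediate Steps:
$Z{\left(A,X \right)} = \frac{\left(3 + A\right) \left(6 + A\right)}{2}$ ($Z{\left(A,X \right)} = \frac{\left(3 + A\right) \left(A + 6\right)}{2} = \frac{\left(3 + A\right) \left(6 + A\right)}{2}$)
$\left(Z{\left(-1,5 \right)} - 11\right) \left(-47\right) = \left(\left(9 + \frac{\left(-1\right)^{2}}{2} + \frac{9}{2} \left(-1\right)\right) - 11\right) \left(-47\right) = \left(\left(9 + \frac{1}{2} \cdot 1 - \frac{9}{2}\right) - 11\right) \left(-47\right) = \left(\left(9 + \frac{1}{2} - \frac{9}{2}\right) - 11\right) \left(-47\right) = \left(5 - 11\right) \left(-47\right) = \left(-6\right) \left(-47\right) = 282$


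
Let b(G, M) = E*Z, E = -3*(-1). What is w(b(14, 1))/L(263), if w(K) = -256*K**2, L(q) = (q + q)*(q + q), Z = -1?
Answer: -576/69169 ≈ -0.0083274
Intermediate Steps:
E = 3
L(q) = 4*q**2 (L(q) = (2*q)*(2*q) = 4*q**2)
b(G, M) = -3 (b(G, M) = 3*(-1) = -3)
w(b(14, 1))/L(263) = (-256*(-3)**2)/((4*263**2)) = (-256*9)/((4*69169)) = -2304/276676 = -2304*1/276676 = -576/69169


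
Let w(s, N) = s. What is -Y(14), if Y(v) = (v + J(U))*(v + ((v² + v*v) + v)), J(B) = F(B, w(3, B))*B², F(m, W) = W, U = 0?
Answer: -5880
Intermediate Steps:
J(B) = 3*B²
Y(v) = v*(2*v + 2*v²) (Y(v) = (v + 3*0²)*(v + ((v² + v*v) + v)) = (v + 3*0)*(v + ((v² + v²) + v)) = (v + 0)*(v + (2*v² + v)) = v*(v + (v + 2*v²)) = v*(2*v + 2*v²))
-Y(14) = -2*14²*(1 + 14) = -2*196*15 = -1*5880 = -5880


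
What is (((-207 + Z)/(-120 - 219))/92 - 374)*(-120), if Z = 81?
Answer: 116641860/2599 ≈ 44880.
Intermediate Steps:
(((-207 + Z)/(-120 - 219))/92 - 374)*(-120) = (((-207 + 81)/(-120 - 219))/92 - 374)*(-120) = (-126/(-339)*(1/92) - 374)*(-120) = (-126*(-1/339)*(1/92) - 374)*(-120) = ((42/113)*(1/92) - 374)*(-120) = (21/5198 - 374)*(-120) = -1944031/5198*(-120) = 116641860/2599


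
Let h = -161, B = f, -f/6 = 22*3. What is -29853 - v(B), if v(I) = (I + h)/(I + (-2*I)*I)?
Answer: -9374678441/314028 ≈ -29853.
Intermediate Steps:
f = -396 (f = -132*3 = -6*66 = -396)
B = -396
v(I) = (-161 + I)/(I - 2*I²) (v(I) = (I - 161)/(I + (-2*I)*I) = (-161 + I)/(I - 2*I²))
-29853 - v(B) = -29853 - (161 - 1*(-396))/((-396)*(-1 + 2*(-396))) = -29853 - (-1)*(161 + 396)/(396*(-1 - 792)) = -29853 - (-1)*557/(396*(-793)) = -29853 - (-1)*(-1)*557/(396*793) = -29853 - 1*557/314028 = -29853 - 557/314028 = -9374678441/314028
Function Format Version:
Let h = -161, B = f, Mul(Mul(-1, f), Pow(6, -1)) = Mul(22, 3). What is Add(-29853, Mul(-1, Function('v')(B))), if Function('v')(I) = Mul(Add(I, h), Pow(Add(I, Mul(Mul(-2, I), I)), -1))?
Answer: Rational(-9374678441, 314028) ≈ -29853.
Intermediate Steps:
f = -396 (f = Mul(-6, Mul(22, 3)) = Mul(-6, 66) = -396)
B = -396
Function('v')(I) = Mul(Pow(Add(I, Mul(-2, Pow(I, 2))), -1), Add(-161, I)) (Function('v')(I) = Mul(Add(I, -161), Pow(Add(I, Mul(Mul(-2, I), I)), -1)) = Mul(Add(-161, I), Pow(Add(I, Mul(-2, Pow(I, 2))), -1)) = Mul(Pow(Add(I, Mul(-2, Pow(I, 2))), -1), Add(-161, I)))
Add(-29853, Mul(-1, Function('v')(B))) = Add(-29853, Mul(-1, Mul(Pow(-396, -1), Pow(Add(-1, Mul(2, -396)), -1), Add(161, Mul(-1, -396))))) = Add(-29853, Mul(-1, Mul(Rational(-1, 396), Pow(Add(-1, -792), -1), Add(161, 396)))) = Add(-29853, Mul(-1, Mul(Rational(-1, 396), Pow(-793, -1), 557))) = Add(-29853, Mul(-1, Mul(Rational(-1, 396), Rational(-1, 793), 557))) = Add(-29853, Mul(-1, Rational(557, 314028))) = Add(-29853, Rational(-557, 314028)) = Rational(-9374678441, 314028)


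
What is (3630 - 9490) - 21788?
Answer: -27648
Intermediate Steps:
(3630 - 9490) - 21788 = -5860 - 21788 = -27648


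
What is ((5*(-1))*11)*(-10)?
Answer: 550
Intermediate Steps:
((5*(-1))*11)*(-10) = -5*11*(-10) = -55*(-10) = 550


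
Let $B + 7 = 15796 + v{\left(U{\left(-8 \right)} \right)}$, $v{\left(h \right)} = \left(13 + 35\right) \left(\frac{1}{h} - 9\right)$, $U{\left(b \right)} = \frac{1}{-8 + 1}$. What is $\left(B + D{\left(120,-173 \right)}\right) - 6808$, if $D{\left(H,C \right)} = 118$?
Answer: $8331$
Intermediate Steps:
$U{\left(b \right)} = - \frac{1}{7}$ ($U{\left(b \right)} = \frac{1}{-7} = - \frac{1}{7}$)
$v{\left(h \right)} = -432 + \frac{48}{h}$ ($v{\left(h \right)} = 48 \left(-9 + \frac{1}{h}\right) = -432 + \frac{48}{h}$)
$B = 15021$ ($B = -7 + \left(15796 - \left(432 - \frac{48}{- \frac{1}{7}}\right)\right) = -7 + \left(15796 + \left(-432 + 48 \left(-7\right)\right)\right) = -7 + \left(15796 - 768\right) = -7 + 15028 = 15021$)
$\left(B + D{\left(120,-173 \right)}\right) - 6808 = \left(15021 + 118\right) - 6808 = 15139 - 6808 = 8331$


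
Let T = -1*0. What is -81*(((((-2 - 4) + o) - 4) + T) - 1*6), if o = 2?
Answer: 1134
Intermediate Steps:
T = 0
-81*(((((-2 - 4) + o) - 4) + T) - 1*6) = -81*(((((-2 - 4) + 2) - 4) + 0) - 1*6) = -81*((((-6 + 2) - 4) + 0) - 6) = -81*(((-4 - 4) + 0) - 6) = -81*((-8 + 0) - 6) = -81*(-8 - 6) = -81*(-14) = 1134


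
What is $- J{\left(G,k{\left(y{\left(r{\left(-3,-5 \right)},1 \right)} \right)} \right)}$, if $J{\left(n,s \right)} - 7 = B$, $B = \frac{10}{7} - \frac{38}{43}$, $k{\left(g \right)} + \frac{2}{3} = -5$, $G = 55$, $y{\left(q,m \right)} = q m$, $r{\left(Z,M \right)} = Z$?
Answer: $- \frac{2271}{301} \approx -7.5449$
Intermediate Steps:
$y{\left(q,m \right)} = m q$
$k{\left(g \right)} = - \frac{17}{3}$ ($k{\left(g \right)} = - \frac{2}{3} - 5 = - \frac{17}{3}$)
$B = \frac{164}{301}$ ($B = 10 \cdot \frac{1}{7} - \frac{38}{43} = \frac{10}{7} - \frac{38}{43} = \frac{164}{301} \approx 0.54485$)
$J{\left(n,s \right)} = \frac{2271}{301}$ ($J{\left(n,s \right)} = 7 + \frac{164}{301} = \frac{2271}{301}$)
$- J{\left(G,k{\left(y{\left(r{\left(-3,-5 \right)},1 \right)} \right)} \right)} = \left(-1\right) \frac{2271}{301} = - \frac{2271}{301}$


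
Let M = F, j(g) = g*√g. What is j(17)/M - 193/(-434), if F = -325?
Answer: 193/434 - 17*√17/325 ≈ 0.22903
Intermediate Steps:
j(g) = g^(3/2)
M = -325
j(17)/M - 193/(-434) = 17^(3/2)/(-325) - 193/(-434) = (17*√17)*(-1/325) - 193*(-1/434) = -17*√17/325 + 193/434 = 193/434 - 17*√17/325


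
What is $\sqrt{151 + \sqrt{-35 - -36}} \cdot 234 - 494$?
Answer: $-494 + 468 \sqrt{38} \approx 2390.9$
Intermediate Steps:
$\sqrt{151 + \sqrt{-35 - -36}} \cdot 234 - 494 = \sqrt{151 + \sqrt{-35 + \left(-14 + 50\right)}} 234 - 494 = \sqrt{151 + \sqrt{-35 + 36}} \cdot 234 - 494 = \sqrt{151 + \sqrt{1}} \cdot 234 - 494 = \sqrt{151 + 1} \cdot 234 - 494 = \sqrt{152} \cdot 234 - 494 = 2 \sqrt{38} \cdot 234 - 494 = 468 \sqrt{38} - 494 = -494 + 468 \sqrt{38}$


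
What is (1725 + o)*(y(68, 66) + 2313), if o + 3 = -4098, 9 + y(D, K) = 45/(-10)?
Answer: -5463612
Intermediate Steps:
y(D, K) = -27/2 (y(D, K) = -9 + 45/(-10) = -9 + 45*(-⅒) = -9 - 9/2 = -27/2)
o = -4101 (o = -3 - 4098 = -4101)
(1725 + o)*(y(68, 66) + 2313) = (1725 - 4101)*(-27/2 + 2313) = -2376*4599/2 = -5463612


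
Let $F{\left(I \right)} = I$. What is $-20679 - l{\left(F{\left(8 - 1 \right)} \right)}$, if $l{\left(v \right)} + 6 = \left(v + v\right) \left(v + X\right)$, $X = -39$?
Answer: $-20225$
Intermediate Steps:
$l{\left(v \right)} = -6 + 2 v \left(-39 + v\right)$ ($l{\left(v \right)} = -6 + \left(v + v\right) \left(v - 39\right) = -6 + 2 v \left(-39 + v\right)$)
$-20679 - l{\left(F{\left(8 - 1 \right)} \right)} = -20679 - \left(-6 - 78 \left(8 - 1\right) + 2 \left(8 - 1\right)^{2}\right) = -20679 - \left(-6 - 546 + 2 \cdot 7^{2}\right) = -20679 - \left(-6 - 546 + 2 \cdot 49\right) = -20679 - \left(-6 - 546 + 98\right) = -20679 - -454 = -20679 + 454 = -20225$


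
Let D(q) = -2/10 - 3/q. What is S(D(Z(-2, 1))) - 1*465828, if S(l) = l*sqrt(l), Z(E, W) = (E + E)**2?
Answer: -465828 - 31*I*sqrt(155)/1600 ≈ -4.6583e+5 - 0.24122*I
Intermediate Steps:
Z(E, W) = 4*E**2 (Z(E, W) = (2*E)**2 = 4*E**2)
D(q) = -1/5 - 3/q (D(q) = -2*1/10 - 3/q = -1/5 - 3/q)
S(l) = l**(3/2)
S(D(Z(-2, 1))) - 1*465828 = ((-15 - 4*(-2)**2)/(5*((4*(-2)**2))))**(3/2) - 1*465828 = ((-15 - 4*4)/(5*((4*4))))**(3/2) - 465828 = ((1/5)*(-15 - 1*16)/16)**(3/2) - 465828 = ((1/5)*(1/16)*(-15 - 16))**(3/2) - 465828 = ((1/5)*(1/16)*(-31))**(3/2) - 465828 = (-31/80)**(3/2) - 465828 = -31*I*sqrt(155)/1600 - 465828 = -465828 - 31*I*sqrt(155)/1600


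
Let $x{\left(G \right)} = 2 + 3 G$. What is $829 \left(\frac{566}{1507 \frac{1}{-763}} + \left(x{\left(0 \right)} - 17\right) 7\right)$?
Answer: $- \frac{489187097}{1507} \approx -3.2461 \cdot 10^{5}$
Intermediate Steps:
$829 \left(\frac{566}{1507 \frac{1}{-763}} + \left(x{\left(0 \right)} - 17\right) 7\right) = 829 \left(\frac{566}{1507 \frac{1}{-763}} + \left(\left(2 + 3 \cdot 0\right) - 17\right) 7\right) = 829 \left(\frac{566}{1507 \left(- \frac{1}{763}\right)} + \left(\left(2 + 0\right) - 17\right) 7\right) = 829 \left(\frac{566}{- \frac{1507}{763}} + \left(2 - 17\right) 7\right) = 829 \left(566 \left(- \frac{763}{1507}\right) - 105\right) = 829 \left(- \frac{431858}{1507} - 105\right) = 829 \left(- \frac{590093}{1507}\right) = - \frac{489187097}{1507}$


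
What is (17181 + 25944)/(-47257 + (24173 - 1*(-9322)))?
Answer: -43125/13762 ≈ -3.1336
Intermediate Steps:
(17181 + 25944)/(-47257 + (24173 - 1*(-9322))) = 43125/(-47257 + (24173 + 9322)) = 43125/(-47257 + 33495) = 43125/(-13762) = 43125*(-1/13762) = -43125/13762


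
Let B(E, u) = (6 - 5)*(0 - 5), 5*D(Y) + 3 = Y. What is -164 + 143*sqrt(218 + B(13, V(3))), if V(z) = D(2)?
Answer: -164 + 143*sqrt(213) ≈ 1923.0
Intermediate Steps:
D(Y) = -3/5 + Y/5
V(z) = -1/5 (V(z) = -3/5 + (1/5)*2 = -3/5 + 2/5 = -1/5)
B(E, u) = -5 (B(E, u) = 1*(-5) = -5)
-164 + 143*sqrt(218 + B(13, V(3))) = -164 + 143*sqrt(218 - 5) = -164 + 143*sqrt(213)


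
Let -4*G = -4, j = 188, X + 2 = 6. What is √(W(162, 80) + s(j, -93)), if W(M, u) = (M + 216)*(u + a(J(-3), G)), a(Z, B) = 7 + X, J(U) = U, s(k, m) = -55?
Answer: √34343 ≈ 185.32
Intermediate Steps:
X = 4 (X = -2 + 6 = 4)
G = 1 (G = -¼*(-4) = 1)
a(Z, B) = 11 (a(Z, B) = 7 + 4 = 11)
W(M, u) = (11 + u)*(216 + M) (W(M, u) = (M + 216)*(u + 11) = (216 + M)*(11 + u) = (11 + u)*(216 + M))
√(W(162, 80) + s(j, -93)) = √((2376 + 11*162 + 216*80 + 162*80) - 55) = √((2376 + 1782 + 17280 + 12960) - 55) = √(34398 - 55) = √34343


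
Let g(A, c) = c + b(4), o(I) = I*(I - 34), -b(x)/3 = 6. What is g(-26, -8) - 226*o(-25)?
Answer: -333376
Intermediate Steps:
b(x) = -18 (b(x) = -3*6 = -18)
o(I) = I*(-34 + I)
g(A, c) = -18 + c (g(A, c) = c - 18 = -18 + c)
g(-26, -8) - 226*o(-25) = (-18 - 8) - (-5650)*(-34 - 25) = -26 - (-5650)*(-59) = -26 - 226*1475 = -26 - 333350 = -333376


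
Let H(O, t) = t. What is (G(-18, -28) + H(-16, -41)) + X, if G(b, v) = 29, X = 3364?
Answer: 3352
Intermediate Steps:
(G(-18, -28) + H(-16, -41)) + X = (29 - 41) + 3364 = -12 + 3364 = 3352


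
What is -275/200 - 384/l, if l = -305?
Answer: -283/2440 ≈ -0.11598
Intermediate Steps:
-275/200 - 384/l = -275/200 - 384/(-305) = -275*1/200 - 384*(-1/305) = -11/8 + 384/305 = -283/2440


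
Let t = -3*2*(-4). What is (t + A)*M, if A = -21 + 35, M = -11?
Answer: -418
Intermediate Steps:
A = 14
t = 24 (t = -6*(-4) = 24)
(t + A)*M = (24 + 14)*(-11) = 38*(-11) = -418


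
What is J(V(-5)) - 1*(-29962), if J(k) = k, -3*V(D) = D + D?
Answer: 89896/3 ≈ 29965.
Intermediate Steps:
V(D) = -2*D/3 (V(D) = -(D + D)/3 = -2*D/3)
J(V(-5)) - 1*(-29962) = -⅔*(-5) - 1*(-29962) = 10/3 + 29962 = 89896/3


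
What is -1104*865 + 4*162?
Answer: -954312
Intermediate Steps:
-1104*865 + 4*162 = -954960 + 648 = -954312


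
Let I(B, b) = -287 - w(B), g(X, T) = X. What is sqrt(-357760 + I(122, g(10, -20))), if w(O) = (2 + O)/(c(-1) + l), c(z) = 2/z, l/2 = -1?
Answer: 8*I*sqrt(5594) ≈ 598.34*I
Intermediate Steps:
l = -2 (l = 2*(-1) = -2)
w(O) = -1/2 - O/4 (w(O) = (2 + O)/(2/(-1) - 2) = (2 + O)/(2*(-1) - 2) = (2 + O)/(-2 - 2) = (2 + O)/(-4) = (2 + O)*(-1/4) = -1/2 - O/4)
I(B, b) = -573/2 + B/4 (I(B, b) = -287 - (-1/2 - B/4) = -287 + (1/2 + B/4) = -573/2 + B/4)
sqrt(-357760 + I(122, g(10, -20))) = sqrt(-357760 + (-573/2 + (1/4)*122)) = sqrt(-357760 + (-573/2 + 61/2)) = sqrt(-357760 - 256) = sqrt(-358016) = 8*I*sqrt(5594)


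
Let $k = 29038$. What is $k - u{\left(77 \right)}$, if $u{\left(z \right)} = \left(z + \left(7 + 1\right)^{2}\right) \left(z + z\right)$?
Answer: $7324$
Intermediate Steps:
$u{\left(z \right)} = 2 z \left(64 + z\right)$ ($u{\left(z \right)} = \left(z + 8^{2}\right) 2 z = \left(z + 64\right) 2 z = \left(64 + z\right) 2 z = 2 z \left(64 + z\right)$)
$k - u{\left(77 \right)} = 29038 - 2 \cdot 77 \left(64 + 77\right) = 29038 - 2 \cdot 77 \cdot 141 = 29038 - 21714 = 7324$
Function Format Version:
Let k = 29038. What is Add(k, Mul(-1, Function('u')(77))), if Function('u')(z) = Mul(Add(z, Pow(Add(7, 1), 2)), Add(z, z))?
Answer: 7324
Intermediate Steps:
Function('u')(z) = Mul(2, z, Add(64, z)) (Function('u')(z) = Mul(Add(z, Pow(8, 2)), Mul(2, z)) = Mul(Add(z, 64), Mul(2, z)) = Mul(Add(64, z), Mul(2, z)) = Mul(2, z, Add(64, z)))
Add(k, Mul(-1, Function('u')(77))) = Add(29038, Mul(-1, Mul(2, 77, Add(64, 77)))) = Add(29038, Mul(-1, Mul(2, 77, 141))) = Add(29038, Mul(-1, 21714)) = Add(29038, -21714) = 7324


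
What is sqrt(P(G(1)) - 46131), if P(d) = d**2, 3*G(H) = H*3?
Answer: I*sqrt(46130) ≈ 214.78*I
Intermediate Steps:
G(H) = H (G(H) = (H*3)/3 = (3*H)/3 = H)
sqrt(P(G(1)) - 46131) = sqrt(1**2 - 46131) = sqrt(1 - 46131) = sqrt(-46130) = I*sqrt(46130)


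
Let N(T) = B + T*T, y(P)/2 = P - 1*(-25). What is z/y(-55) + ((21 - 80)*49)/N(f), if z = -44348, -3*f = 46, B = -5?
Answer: 22570892/31065 ≈ 726.57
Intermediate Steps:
f = -46/3 (f = -⅓*46 = -46/3 ≈ -15.333)
y(P) = 50 + 2*P (y(P) = 2*(P - 1*(-25)) = 2*(P + 25) = 2*(25 + P) = 50 + 2*P)
N(T) = -5 + T² (N(T) = -5 + T*T = -5 + T²)
z/y(-55) + ((21 - 80)*49)/N(f) = -44348/(50 + 2*(-55)) + ((21 - 80)*49)/(-5 + (-46/3)²) = -44348/(50 - 110) + (-59*49)/(-5 + 2116/9) = -44348/(-60) - 2891/2071/9 = -44348*(-1/60) - 2891*9/2071 = 11087/15 - 26019/2071 = 22570892/31065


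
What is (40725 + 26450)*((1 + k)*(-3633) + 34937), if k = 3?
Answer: 1370705875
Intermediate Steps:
(40725 + 26450)*((1 + k)*(-3633) + 34937) = (40725 + 26450)*((1 + 3)*(-3633) + 34937) = 67175*(4*(-3633) + 34937) = 67175*(-14532 + 34937) = 67175*20405 = 1370705875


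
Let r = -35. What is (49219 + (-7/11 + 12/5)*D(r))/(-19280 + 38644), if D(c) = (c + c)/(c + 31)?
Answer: 1083497/426008 ≈ 2.5434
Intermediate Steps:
D(c) = 2*c/(31 + c) (D(c) = (2*c)/(31 + c) = 2*c/(31 + c))
(49219 + (-7/11 + 12/5)*D(r))/(-19280 + 38644) = (49219 + (-7/11 + 12/5)*(2*(-35)/(31 - 35)))/(-19280 + 38644) = (49219 + (-7*1/11 + 12*(1/5))*(2*(-35)/(-4)))/19364 = (49219 + (-7/11 + 12/5)*(2*(-35)*(-1/4)))*(1/19364) = (49219 + (97/55)*(35/2))*(1/19364) = (49219 + 679/22)*(1/19364) = (1083497/22)*(1/19364) = 1083497/426008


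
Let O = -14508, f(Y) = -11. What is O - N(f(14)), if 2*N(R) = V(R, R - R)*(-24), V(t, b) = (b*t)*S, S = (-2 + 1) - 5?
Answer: -14508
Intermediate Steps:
S = -6 (S = -1 - 5 = -6)
V(t, b) = -6*b*t (V(t, b) = (b*t)*(-6) = -6*b*t)
N(R) = 0 (N(R) = (-6*(R - R)*R*(-24))/2 = (-6*0*R*(-24))/2 = (0*(-24))/2 = (½)*0 = 0)
O - N(f(14)) = -14508 - 1*0 = -14508 + 0 = -14508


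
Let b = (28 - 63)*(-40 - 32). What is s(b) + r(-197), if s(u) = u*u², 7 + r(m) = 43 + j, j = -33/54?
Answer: 288054144637/18 ≈ 1.6003e+10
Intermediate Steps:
j = -11/18 (j = -33*1/54 = -11/18 ≈ -0.61111)
b = 2520 (b = -35*(-72) = 2520)
r(m) = 637/18 (r(m) = -7 + (43 - 11/18) = -7 + 763/18 = 637/18)
s(u) = u³
s(b) + r(-197) = 2520³ + 637/18 = 16003008000 + 637/18 = 288054144637/18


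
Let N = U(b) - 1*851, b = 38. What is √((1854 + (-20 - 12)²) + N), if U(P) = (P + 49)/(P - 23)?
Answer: 22*√105/5 ≈ 45.087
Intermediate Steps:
U(P) = (49 + P)/(-23 + P)
N = -4226/5 (N = (49 + 38)/(-23 + 38) - 1*851 = 87/15 - 851 = (1/15)*87 - 851 = 29/5 - 851 = -4226/5 ≈ -845.20)
√((1854 + (-20 - 12)²) + N) = √((1854 + (-20 - 12)²) - 4226/5) = √((1854 + (-32)²) - 4226/5) = √((1854 + 1024) - 4226/5) = √(2878 - 4226/5) = √(10164/5) = 22*√105/5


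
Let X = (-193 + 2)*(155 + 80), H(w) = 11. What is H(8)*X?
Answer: -493735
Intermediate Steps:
X = -44885 (X = -191*235 = -44885)
H(8)*X = 11*(-44885) = -493735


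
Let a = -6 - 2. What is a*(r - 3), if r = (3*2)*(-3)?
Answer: 168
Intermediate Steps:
r = -18 (r = 6*(-3) = -18)
a = -8
a*(r - 3) = -8*(-18 - 3) = -8*(-21) = 168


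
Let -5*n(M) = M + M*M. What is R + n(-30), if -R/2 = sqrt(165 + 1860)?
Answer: -264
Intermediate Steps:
n(M) = -M/5 - M**2/5 (n(M) = -(M + M*M)/5 = -(M + M**2)/5 = -M/5 - M**2/5)
R = -90 (R = -2*sqrt(165 + 1860) = -2*sqrt(2025) = -2*45 = -90)
R + n(-30) = -90 - 1/5*(-30)*(1 - 30) = -90 - 1/5*(-30)*(-29) = -90 - 174 = -264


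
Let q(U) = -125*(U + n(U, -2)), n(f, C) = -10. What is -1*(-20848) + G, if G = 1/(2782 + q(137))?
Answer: 272962863/13093 ≈ 20848.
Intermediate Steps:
q(U) = 1250 - 125*U (q(U) = -125*(U - 10) = -125*(-10 + U) = 1250 - 125*U)
G = -1/13093 (G = 1/(2782 + (1250 - 125*137)) = 1/(2782 + (1250 - 17125)) = 1/(2782 - 15875) = 1/(-13093) = -1/13093 ≈ -7.6377e-5)
-1*(-20848) + G = -1*(-20848) - 1/13093 = 20848 - 1/13093 = 272962863/13093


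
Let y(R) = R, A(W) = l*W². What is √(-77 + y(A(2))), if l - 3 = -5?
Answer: I*√85 ≈ 9.2195*I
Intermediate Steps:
l = -2 (l = 3 - 5 = -2)
A(W) = -2*W²
√(-77 + y(A(2))) = √(-77 - 2*2²) = √(-77 - 2*4) = √(-77 - 8) = √(-85) = I*√85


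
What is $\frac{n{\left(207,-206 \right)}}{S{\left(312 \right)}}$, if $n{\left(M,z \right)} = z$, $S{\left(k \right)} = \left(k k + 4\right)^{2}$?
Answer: $- \frac{103}{4738316552} \approx -2.1738 \cdot 10^{-8}$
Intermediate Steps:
$S{\left(k \right)} = \left(4 + k^{2}\right)^{2}$ ($S{\left(k \right)} = \left(k^{2} + 4\right)^{2} = \left(4 + k^{2}\right)^{2}$)
$\frac{n{\left(207,-206 \right)}}{S{\left(312 \right)}} = - \frac{206}{\left(4 + 312^{2}\right)^{2}} = - \frac{206}{\left(4 + 97344\right)^{2}} = - \frac{206}{97348^{2}} = - \frac{206}{9476633104} = \left(-206\right) \frac{1}{9476633104} = - \frac{103}{4738316552}$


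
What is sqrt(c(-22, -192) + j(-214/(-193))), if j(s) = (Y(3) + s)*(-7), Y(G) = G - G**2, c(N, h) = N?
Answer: sqrt(455866)/193 ≈ 3.4983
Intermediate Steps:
j(s) = 42 - 7*s (j(s) = (3*(1 - 1*3) + s)*(-7) = (3*(1 - 3) + s)*(-7) = (3*(-2) + s)*(-7) = (-6 + s)*(-7) = 42 - 7*s)
sqrt(c(-22, -192) + j(-214/(-193))) = sqrt(-22 + (42 - (-1498)/(-193))) = sqrt(-22 + (42 - (-1498)*(-1)/193)) = sqrt(-22 + (42 - 7*214/193)) = sqrt(-22 + (42 - 1498/193)) = sqrt(-22 + 6608/193) = sqrt(2362/193) = sqrt(455866)/193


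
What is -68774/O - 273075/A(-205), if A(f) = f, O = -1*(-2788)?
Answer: 1822523/1394 ≈ 1307.4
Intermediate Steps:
O = 2788
-68774/O - 273075/A(-205) = -68774/2788 - 273075/(-205) = -68774*1/2788 - 273075*(-1/205) = -34387/1394 + 54615/41 = 1822523/1394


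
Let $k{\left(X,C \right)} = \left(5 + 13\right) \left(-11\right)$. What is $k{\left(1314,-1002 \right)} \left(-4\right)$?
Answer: $792$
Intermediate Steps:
$k{\left(X,C \right)} = -198$ ($k{\left(X,C \right)} = 18 \left(-11\right) = -198$)
$k{\left(1314,-1002 \right)} \left(-4\right) = \left(-198\right) \left(-4\right) = 792$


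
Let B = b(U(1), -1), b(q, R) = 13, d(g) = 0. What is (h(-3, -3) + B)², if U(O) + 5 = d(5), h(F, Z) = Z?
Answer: 100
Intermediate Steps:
U(O) = -5 (U(O) = -5 + 0 = -5)
B = 13
(h(-3, -3) + B)² = (-3 + 13)² = 10² = 100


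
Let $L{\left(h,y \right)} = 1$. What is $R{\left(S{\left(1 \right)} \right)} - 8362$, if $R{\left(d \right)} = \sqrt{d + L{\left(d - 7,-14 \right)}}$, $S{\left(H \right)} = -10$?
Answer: $-8362 + 3 i \approx -8362.0 + 3.0 i$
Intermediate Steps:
$R{\left(d \right)} = \sqrt{1 + d}$ ($R{\left(d \right)} = \sqrt{d + 1} = \sqrt{1 + d}$)
$R{\left(S{\left(1 \right)} \right)} - 8362 = \sqrt{1 - 10} - 8362 = \sqrt{-9} - 8362 = 3 i - 8362 = -8362 + 3 i$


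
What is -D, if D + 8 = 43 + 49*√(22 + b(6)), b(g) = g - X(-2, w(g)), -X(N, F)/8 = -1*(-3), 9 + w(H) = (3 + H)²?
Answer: -35 - 98*√13 ≈ -388.34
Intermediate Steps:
w(H) = -9 + (3 + H)²
X(N, F) = -24 (X(N, F) = -(-8)*(-3) = -8*3 = -24)
b(g) = 24 + g (b(g) = g - 1*(-24) = g + 24 = 24 + g)
D = 35 + 98*√13 (D = -8 + (43 + 49*√(22 + (24 + 6))) = -8 + (43 + 49*√(22 + 30)) = -8 + (43 + 49*√52) = -8 + (43 + 49*(2*√13)) = -8 + (43 + 98*√13) = 35 + 98*√13 ≈ 388.34)
-D = -(35 + 98*√13) = -35 - 98*√13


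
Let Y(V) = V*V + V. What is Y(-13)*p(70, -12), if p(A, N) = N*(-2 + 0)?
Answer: 3744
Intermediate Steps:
Y(V) = V + V² (Y(V) = V² + V = V + V²)
p(A, N) = -2*N (p(A, N) = N*(-2) = -2*N)
Y(-13)*p(70, -12) = (-13*(1 - 13))*(-2*(-12)) = -13*(-12)*24 = 156*24 = 3744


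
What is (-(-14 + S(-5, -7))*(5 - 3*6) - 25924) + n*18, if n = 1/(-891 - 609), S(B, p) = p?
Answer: -6549253/250 ≈ -26197.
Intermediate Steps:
n = -1/1500 (n = 1/(-1500) = -1/1500 ≈ -0.00066667)
(-(-14 + S(-5, -7))*(5 - 3*6) - 25924) + n*18 = (-(-14 - 7)*(5 - 3*6) - 25924) - 1/1500*18 = (-(-21)*(5 - 18) - 25924) - 3/250 = (-(-21)*(-13) - 25924) - 3/250 = (-1*273 - 25924) - 3/250 = (-273 - 25924) - 3/250 = -26197 - 3/250 = -6549253/250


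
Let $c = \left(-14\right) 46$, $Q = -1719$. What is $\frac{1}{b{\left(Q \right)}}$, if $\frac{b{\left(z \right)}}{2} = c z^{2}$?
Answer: $- \frac{1}{3805989768} \approx -2.6274 \cdot 10^{-10}$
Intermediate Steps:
$c = -644$
$b{\left(z \right)} = - 1288 z^{2}$ ($b{\left(z \right)} = 2 \left(- 644 z^{2}\right) = - 1288 z^{2}$)
$\frac{1}{b{\left(Q \right)}} = \frac{1}{\left(-1288\right) \left(-1719\right)^{2}} = \frac{1}{\left(-1288\right) 2954961} = \frac{1}{-3805989768} = - \frac{1}{3805989768}$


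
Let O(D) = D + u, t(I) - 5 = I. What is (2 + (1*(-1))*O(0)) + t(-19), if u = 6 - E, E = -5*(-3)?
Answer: -3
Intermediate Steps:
t(I) = 5 + I
E = 15
u = -9 (u = 6 - 1*15 = 6 - 15 = -9)
O(D) = -9 + D (O(D) = D - 9 = -9 + D)
(2 + (1*(-1))*O(0)) + t(-19) = (2 + (1*(-1))*(-9 + 0)) + (5 - 19) = (2 - 1*(-9)) - 14 = (2 + 9) - 14 = 11 - 14 = -3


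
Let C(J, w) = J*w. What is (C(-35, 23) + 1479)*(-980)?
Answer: -660520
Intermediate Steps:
(C(-35, 23) + 1479)*(-980) = (-35*23 + 1479)*(-980) = (-805 + 1479)*(-980) = 674*(-980) = -660520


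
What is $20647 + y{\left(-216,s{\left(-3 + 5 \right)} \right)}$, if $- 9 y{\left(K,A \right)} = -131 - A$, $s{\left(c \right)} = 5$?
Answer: $\frac{185959}{9} \approx 20662.0$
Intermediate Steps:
$y{\left(K,A \right)} = \frac{131}{9} + \frac{A}{9}$ ($y{\left(K,A \right)} = - \frac{-131 - A}{9} = \frac{131}{9} + \frac{A}{9}$)
$20647 + y{\left(-216,s{\left(-3 + 5 \right)} \right)} = 20647 + \left(\frac{131}{9} + \frac{1}{9} \cdot 5\right) = 20647 + \left(\frac{131}{9} + \frac{5}{9}\right) = 20647 + \frac{136}{9} = \frac{185959}{9}$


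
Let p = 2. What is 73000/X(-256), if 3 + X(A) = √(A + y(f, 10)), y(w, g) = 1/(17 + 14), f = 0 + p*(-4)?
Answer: -1131500/1369 - 839500*I*√465/4107 ≈ -826.52 - 4407.8*I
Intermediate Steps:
f = -8 (f = 0 + 2*(-4) = 0 - 8 = -8)
y(w, g) = 1/31
X(A) = -3 + √(1/31 + A) (X(A) = -3 + √(A + 1/31) = -3 + √(1/31 + A))
73000/X(-256) = 73000/(-3 + √(31 + 961*(-256))/31) = 73000/(-3 + √(31 - 246016)/31) = 73000/(-3 + √(-245985)/31) = 73000/(-3 + (23*I*√465)/31) = 73000/(-3 + 23*I*√465/31)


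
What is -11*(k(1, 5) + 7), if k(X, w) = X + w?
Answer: -143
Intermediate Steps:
-11*(k(1, 5) + 7) = -11*((1 + 5) + 7) = -11*(6 + 7) = -11*13 = -143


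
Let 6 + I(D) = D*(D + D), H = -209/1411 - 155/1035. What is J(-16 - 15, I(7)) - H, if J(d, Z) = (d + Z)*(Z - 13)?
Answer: 1407606067/292077 ≈ 4819.3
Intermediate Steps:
H = -87004/292077 (H = -209*1/1411 - 155*1/1035 = -209/1411 - 31/207 = -87004/292077 ≈ -0.29788)
I(D) = -6 + 2*D**2 (I(D) = -6 + D*(D + D) = -6 + D*(2*D) = -6 + 2*D**2)
J(d, Z) = (-13 + Z)*(Z + d) (J(d, Z) = (Z + d)*(-13 + Z) = (-13 + Z)*(Z + d))
J(-16 - 15, I(7)) - H = ((-6 + 2*7**2)**2 - 13*(-6 + 2*7**2) - 13*(-16 - 15) + (-6 + 2*7**2)*(-16 - 15)) - 1*(-87004/292077) = ((-6 + 2*49)**2 - 13*(-6 + 2*49) - 13*(-31) + (-6 + 2*49)*(-31)) + 87004/292077 = ((-6 + 98)**2 - 13*(-6 + 98) + 403 + (-6 + 98)*(-31)) + 87004/292077 = (92**2 - 13*92 + 403 + 92*(-31)) + 87004/292077 = (8464 - 1196 + 403 - 2852) + 87004/292077 = 4819 + 87004/292077 = 1407606067/292077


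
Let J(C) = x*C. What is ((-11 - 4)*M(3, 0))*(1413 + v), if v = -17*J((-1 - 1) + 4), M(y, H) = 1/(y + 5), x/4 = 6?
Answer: -8955/8 ≈ -1119.4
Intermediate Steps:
x = 24 (x = 4*6 = 24)
J(C) = 24*C
M(y, H) = 1/(5 + y)
v = -816 (v = -408*((-1 - 1) + 4) = -408*(-2 + 4) = -408*2 = -17*48 = -816)
((-11 - 4)*M(3, 0))*(1413 + v) = ((-11 - 4)/(5 + 3))*(1413 - 816) = -15/8*597 = -8955/8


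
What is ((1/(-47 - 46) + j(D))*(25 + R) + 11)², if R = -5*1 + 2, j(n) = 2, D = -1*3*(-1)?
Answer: 25938649/8649 ≈ 2999.0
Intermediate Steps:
D = 3 (D = -3*(-1) = 3)
R = -3 (R = -5 + 2 = -3)
((1/(-47 - 46) + j(D))*(25 + R) + 11)² = ((1/(-47 - 46) + 2)*(25 - 3) + 11)² = ((1/(-93) + 2)*22 + 11)² = ((-1/93 + 2)*22 + 11)² = ((185/93)*22 + 11)² = (4070/93 + 11)² = (5093/93)² = 25938649/8649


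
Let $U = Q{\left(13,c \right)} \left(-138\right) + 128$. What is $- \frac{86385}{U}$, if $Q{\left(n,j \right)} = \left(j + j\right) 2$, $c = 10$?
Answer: $\frac{86385}{5392} \approx 16.021$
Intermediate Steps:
$Q{\left(n,j \right)} = 4 j$ ($Q{\left(n,j \right)} = 2 j 2 = 4 j$)
$U = -5392$ ($U = 4 \cdot 10 \left(-138\right) + 128 = 40 \left(-138\right) + 128 = -5520 + 128 = -5392$)
$- \frac{86385}{U} = - \frac{86385}{-5392} = \left(-86385\right) \left(- \frac{1}{5392}\right) = \frac{86385}{5392}$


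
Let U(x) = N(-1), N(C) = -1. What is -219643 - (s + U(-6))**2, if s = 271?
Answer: -292543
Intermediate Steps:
U(x) = -1
-219643 - (s + U(-6))**2 = -219643 - (271 - 1)**2 = -219643 - 1*270**2 = -219643 - 1*72900 = -219643 - 72900 = -292543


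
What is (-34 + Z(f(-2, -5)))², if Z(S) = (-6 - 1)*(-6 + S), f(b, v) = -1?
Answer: 225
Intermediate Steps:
Z(S) = 42 - 7*S (Z(S) = -7*(-6 + S) = 42 - 7*S)
(-34 + Z(f(-2, -5)))² = (-34 + (42 - 7*(-1)))² = (-34 + (42 + 7))² = (-34 + 49)² = 15² = 225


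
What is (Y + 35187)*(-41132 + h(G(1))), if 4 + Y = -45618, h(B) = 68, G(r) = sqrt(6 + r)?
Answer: 428502840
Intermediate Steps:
Y = -45622 (Y = -4 - 45618 = -45622)
(Y + 35187)*(-41132 + h(G(1))) = (-45622 + 35187)*(-41132 + 68) = -10435*(-41064) = 428502840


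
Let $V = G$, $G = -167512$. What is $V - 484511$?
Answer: $-652023$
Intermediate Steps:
$V = -167512$
$V - 484511 = -167512 - 484511 = -652023$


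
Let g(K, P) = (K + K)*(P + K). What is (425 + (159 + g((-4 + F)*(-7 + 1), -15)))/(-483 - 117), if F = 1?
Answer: -173/150 ≈ -1.1533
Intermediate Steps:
g(K, P) = 2*K*(K + P) (g(K, P) = (2*K)*(K + P) = 2*K*(K + P))
(425 + (159 + g((-4 + F)*(-7 + 1), -15)))/(-483 - 117) = (425 + (159 + 2*((-4 + 1)*(-7 + 1))*((-4 + 1)*(-7 + 1) - 15)))/(-483 - 117) = (425 + (159 + 2*(-3*(-6))*(-3*(-6) - 15)))/(-600) = (425 + (159 + 2*18*(18 - 15)))*(-1/600) = (425 + (159 + 2*18*3))*(-1/600) = (425 + (159 + 108))*(-1/600) = (425 + 267)*(-1/600) = 692*(-1/600) = -173/150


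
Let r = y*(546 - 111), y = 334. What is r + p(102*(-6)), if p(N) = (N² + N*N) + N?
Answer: 893766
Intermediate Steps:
p(N) = N + 2*N² (p(N) = (N² + N²) + N = 2*N² + N = N + 2*N²)
r = 145290 (r = 334*(546 - 111) = 334*435 = 145290)
r + p(102*(-6)) = 145290 + (102*(-6))*(1 + 2*(102*(-6))) = 145290 - 612*(1 + 2*(-612)) = 145290 - 612*(1 - 1224) = 145290 - 612*(-1223) = 145290 + 748476 = 893766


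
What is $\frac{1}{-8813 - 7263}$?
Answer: $- \frac{1}{16076} \approx -6.2205 \cdot 10^{-5}$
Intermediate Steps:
$\frac{1}{-8813 - 7263} = \frac{1}{-16076} = - \frac{1}{16076}$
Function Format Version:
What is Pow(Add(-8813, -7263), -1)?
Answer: Rational(-1, 16076) ≈ -6.2205e-5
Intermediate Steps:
Pow(Add(-8813, -7263), -1) = Pow(-16076, -1) = Rational(-1, 16076)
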